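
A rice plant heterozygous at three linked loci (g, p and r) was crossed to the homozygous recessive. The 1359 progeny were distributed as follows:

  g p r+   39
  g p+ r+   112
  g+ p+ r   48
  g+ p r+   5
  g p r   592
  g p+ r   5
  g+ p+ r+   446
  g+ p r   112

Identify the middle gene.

p

The two most frequent reciprocal classes, g+ p+ r+ and g p r, are the parental types, so the F1 was g+ p+ r+ / g p r.
The two rarest classes, g+ p r+ and g p+ r, are the double crossovers. Comparing them with the parentals, only the p allele has switched, so p is the middle locus and the order is r – p – g.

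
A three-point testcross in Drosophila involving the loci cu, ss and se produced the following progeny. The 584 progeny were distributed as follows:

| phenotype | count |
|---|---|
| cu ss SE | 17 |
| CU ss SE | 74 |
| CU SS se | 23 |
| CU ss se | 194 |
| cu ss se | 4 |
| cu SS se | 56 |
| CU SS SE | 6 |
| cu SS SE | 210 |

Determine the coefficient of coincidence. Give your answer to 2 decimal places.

The two most frequent reciprocal classes, cu SS SE and CU ss se, are the parental types, so the F1 was cu SS SE / CU ss se.
The two rarest classes, CU SS SE and cu ss se, are the double crossovers. Comparing them with the parentals, only the cu allele has switched, so cu is the middle locus and the order is ss – cu – se.
ss–cu: (40 + 10)/584 = 0.0856; cu–se: (130 + 10)/584 = 0.2397.
Expected DCO frequency = 0.0856 × 0.2397 ≈ 0.02052; observed = 10/584 ≈ 0.01712.
Coefficient of coincidence = 0.01712/0.02052 ≈ 0.83.

0.83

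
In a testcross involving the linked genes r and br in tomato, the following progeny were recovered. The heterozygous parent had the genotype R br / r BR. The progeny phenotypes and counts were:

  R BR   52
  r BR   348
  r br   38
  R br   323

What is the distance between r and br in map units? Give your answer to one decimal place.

11.8 map units

The recombinant classes are R BR and r br: 52 + 38 = 90.
Recombination frequency = 90/761 = 0.1183 ≈ 11.8%, i.e. 11.8 map units.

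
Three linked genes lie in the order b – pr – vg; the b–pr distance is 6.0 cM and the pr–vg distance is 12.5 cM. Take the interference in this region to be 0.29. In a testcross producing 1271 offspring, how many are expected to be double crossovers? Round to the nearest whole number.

7

Map distances give recombination frequencies of 0.060 and 0.125 for the two intervals.
With interference 0.29 (so coincidence = 0.71), expected double-crossover frequency = 0.060 × 0.125 × 0.71 = 0.00532.
Expected number = 0.00532 × 1271 = 6.77 ≈ 7.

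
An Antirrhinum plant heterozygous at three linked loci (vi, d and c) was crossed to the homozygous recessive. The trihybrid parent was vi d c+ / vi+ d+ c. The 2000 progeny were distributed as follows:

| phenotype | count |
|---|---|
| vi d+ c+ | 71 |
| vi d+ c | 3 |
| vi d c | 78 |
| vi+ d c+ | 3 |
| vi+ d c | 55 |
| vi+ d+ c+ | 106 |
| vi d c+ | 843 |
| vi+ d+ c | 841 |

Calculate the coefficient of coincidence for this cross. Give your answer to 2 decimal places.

0.48

The two rarest classes, vi+ d c+ and vi d+ c, are the double crossovers. Comparing them with the parentals, only the vi allele has switched, so vi is the middle locus and the order is c – vi – d.
c–vi: (184 + 6)/2000 = 0.0950; vi–d: (126 + 6)/2000 = 0.0660.
Expected DCO frequency = 0.0950 × 0.0660 ≈ 0.00627; observed = 6/2000 ≈ 0.00300.
Coefficient of coincidence = 0.00300/0.00627 ≈ 0.48.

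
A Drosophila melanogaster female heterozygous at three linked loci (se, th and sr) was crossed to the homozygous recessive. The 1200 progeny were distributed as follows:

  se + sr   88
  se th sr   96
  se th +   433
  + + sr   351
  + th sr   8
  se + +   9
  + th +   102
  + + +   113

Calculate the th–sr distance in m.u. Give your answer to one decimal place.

18.8 m.u.

The two most frequent reciprocal classes, + + sr and se th +, are the parental types, so the F1 was + + sr / se th +.
The two rarest classes, + th sr and se + +, are the double crossovers. Comparing them with the parentals, only the th allele has switched, so th is the middle locus and the order is sr – th – se.
Crossovers in the sr–th interval produce the single-crossover classes + + + and se th sr (113 + 96 = 209) plus the double crossovers (17).
RF(sr–th) = (209 + 17) / 1200 = 226/1200 = 0.1883 → 18.8 m.u.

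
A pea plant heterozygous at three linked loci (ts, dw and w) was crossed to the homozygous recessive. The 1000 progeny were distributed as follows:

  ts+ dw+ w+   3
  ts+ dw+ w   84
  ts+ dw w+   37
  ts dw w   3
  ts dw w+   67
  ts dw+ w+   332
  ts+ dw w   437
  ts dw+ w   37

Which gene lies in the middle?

ts

The two most frequent reciprocal classes, ts+ dw w and ts dw+ w+, are the parental types, so the F1 was ts+ dw w / ts dw+ w+.
The two rarest classes, ts dw w and ts+ dw+ w+, are the double crossovers. Comparing them with the parentals, only the ts allele has switched, so ts is the middle locus and the order is w – ts – dw.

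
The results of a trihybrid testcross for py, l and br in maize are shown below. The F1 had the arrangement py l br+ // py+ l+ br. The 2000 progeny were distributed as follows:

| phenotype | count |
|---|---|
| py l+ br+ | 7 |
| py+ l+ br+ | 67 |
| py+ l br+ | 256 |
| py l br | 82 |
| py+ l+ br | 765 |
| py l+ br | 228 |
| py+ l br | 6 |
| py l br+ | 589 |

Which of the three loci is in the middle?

The two rarest classes, py l+ br+ and py+ l br, are the double crossovers. Comparing them with the parentals, only the l allele has switched, so l is the middle locus and the order is py – l – br.

l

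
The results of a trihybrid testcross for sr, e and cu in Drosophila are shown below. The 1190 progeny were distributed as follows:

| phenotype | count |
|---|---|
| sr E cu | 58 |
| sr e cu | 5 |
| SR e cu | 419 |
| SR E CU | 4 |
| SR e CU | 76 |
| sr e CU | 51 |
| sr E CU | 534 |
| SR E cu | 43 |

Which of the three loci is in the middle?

The two most frequent reciprocal classes, sr E CU and SR e cu, are the parental types, so the F1 was sr E CU / SR e cu.
The two rarest classes, SR E CU and sr e cu, are the double crossovers. Comparing them with the parentals, only the sr allele has switched, so sr is the middle locus and the order is e – sr – cu.

sr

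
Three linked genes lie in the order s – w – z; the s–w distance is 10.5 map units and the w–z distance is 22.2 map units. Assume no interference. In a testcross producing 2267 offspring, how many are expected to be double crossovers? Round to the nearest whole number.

Map distances give recombination frequencies of 0.105 and 0.222 for the two intervals.
With no interference, expected double-crossover frequency = 0.105 × 0.222 = 0.02331.
Expected number = 0.02331 × 2267 = 52.84 ≈ 53.

53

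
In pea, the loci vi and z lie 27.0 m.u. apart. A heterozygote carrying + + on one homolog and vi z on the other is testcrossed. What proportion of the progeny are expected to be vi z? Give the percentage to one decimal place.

36.5%

A map distance of 27.0 m.u. corresponds to a recombination frequency of 0.270.
The F1 is + + / vi z, so vi z is a parental gamete class with expected frequency (1 − r)/2 = 0.730/2 = 0.3650.
That is 0.3650 = 36.5% of the progeny.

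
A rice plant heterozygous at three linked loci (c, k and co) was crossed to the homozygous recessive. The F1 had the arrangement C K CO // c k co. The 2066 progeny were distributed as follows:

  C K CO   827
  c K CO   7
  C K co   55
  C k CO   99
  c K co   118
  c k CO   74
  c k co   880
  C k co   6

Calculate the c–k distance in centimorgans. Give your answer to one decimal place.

The two rarest classes, c K CO and C k co, are the double crossovers. Comparing them with the parentals, only the c allele has switched, so c is the middle locus and the order is co – c – k.
Crossovers in the c–k interval produce the single-crossover classes C k CO and c K co (99 + 118 = 217) plus the double crossovers (13).
RF(c–k) = (217 + 13) / 2066 = 230/2066 = 0.1113 → 11.1 centimorgans.

11.1 centimorgans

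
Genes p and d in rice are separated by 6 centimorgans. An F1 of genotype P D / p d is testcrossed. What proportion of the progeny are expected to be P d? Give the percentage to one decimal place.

3.0%

A map distance of 6 centimorgans corresponds to a recombination frequency of 0.060.
The F1 is P D / p d, so P d is a recombinant gamete class with expected frequency r/2 = 0.060/2 = 0.0300.
That is 0.0300 = 3.0% of the progeny.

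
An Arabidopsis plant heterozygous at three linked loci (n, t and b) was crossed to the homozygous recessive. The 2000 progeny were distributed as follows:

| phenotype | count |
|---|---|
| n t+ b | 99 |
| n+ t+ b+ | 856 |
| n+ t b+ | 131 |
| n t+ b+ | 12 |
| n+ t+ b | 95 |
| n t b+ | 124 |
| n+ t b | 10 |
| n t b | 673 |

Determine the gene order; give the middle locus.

n

The two most frequent reciprocal classes, n+ t+ b+ and n t b, are the parental types, so the F1 was n+ t+ b+ / n t b.
The two rarest classes, n t+ b+ and n+ t b, are the double crossovers. Comparing them with the parentals, only the n allele has switched, so n is the middle locus and the order is b – n – t.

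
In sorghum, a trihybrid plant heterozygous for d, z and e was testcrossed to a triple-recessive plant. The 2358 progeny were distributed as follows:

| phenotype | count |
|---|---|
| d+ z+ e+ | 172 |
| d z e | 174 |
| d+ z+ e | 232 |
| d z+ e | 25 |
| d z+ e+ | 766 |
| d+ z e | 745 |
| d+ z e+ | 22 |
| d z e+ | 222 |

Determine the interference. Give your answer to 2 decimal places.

0.44

The two most frequent reciprocal classes, d+ z e and d z+ e+, are the parental types, so the F1 was d+ z e / d z+ e+.
The two rarest classes, d+ z e+ and d z+ e, are the double crossovers. Comparing them with the parentals, only the e allele has switched, so e is the middle locus and the order is d – e – z.
d–e: (346 + 47)/2358 = 0.1667; e–z: (454 + 47)/2358 = 0.2125.
Expected DCO frequency = 0.1667 × 0.2125 ≈ 0.03542; observed = 47/2358 ≈ 0.01993.
Coefficient of coincidence = 0.01993/0.03542 ≈ 0.56; interference = 1 − 0.56 = 0.44.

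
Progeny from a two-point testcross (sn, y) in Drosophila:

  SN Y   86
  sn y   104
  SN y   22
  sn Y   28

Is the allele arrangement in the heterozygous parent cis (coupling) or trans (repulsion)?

The two most frequent classes are SN Y (86) and sn y (104); these are the parental (non-recombinant) types.
So the F1 carried SN Y on one chromosome and sn y on the other — the recessive alleles are on the same chromosome (cis / coupling).

cis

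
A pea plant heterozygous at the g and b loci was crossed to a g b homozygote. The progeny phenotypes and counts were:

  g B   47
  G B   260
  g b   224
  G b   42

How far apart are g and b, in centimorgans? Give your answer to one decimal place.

15.5 centimorgans

The two most frequent classes, G B (260) and g b (224), are the parental types, so the F1 was G B / g b.
The recombinant classes are G b and g B: 42 + 47 = 89.
Recombination frequency = 89/573 = 0.1553 ≈ 15.5%, i.e. 15.5 centimorgans.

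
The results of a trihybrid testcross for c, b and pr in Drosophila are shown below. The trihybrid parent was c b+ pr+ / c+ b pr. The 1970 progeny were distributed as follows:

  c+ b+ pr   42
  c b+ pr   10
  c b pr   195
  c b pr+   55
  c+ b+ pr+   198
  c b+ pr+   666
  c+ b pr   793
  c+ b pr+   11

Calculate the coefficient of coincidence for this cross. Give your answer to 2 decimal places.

The two rarest classes, c b+ pr and c+ b pr+, are the double crossovers. Comparing them with the parentals, only the pr allele has switched, so pr is the middle locus and the order is b – pr – c.
b–pr: (97 + 21)/1970 = 0.0599; pr–c: (393 + 21)/1970 = 0.2102.
Expected DCO frequency = 0.0599 × 0.2102 ≈ 0.01259; observed = 21/1970 ≈ 0.01066.
Coefficient of coincidence = 0.01066/0.01259 ≈ 0.85.

0.85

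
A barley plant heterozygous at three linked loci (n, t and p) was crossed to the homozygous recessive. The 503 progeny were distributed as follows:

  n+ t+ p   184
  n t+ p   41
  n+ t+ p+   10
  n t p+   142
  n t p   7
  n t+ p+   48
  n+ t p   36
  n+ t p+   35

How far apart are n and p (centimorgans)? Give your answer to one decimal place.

18.5 centimorgans

The two most frequent reciprocal classes, n+ t+ p and n t p+, are the parental types, so the F1 was n+ t+ p / n t p+.
The two rarest classes, n+ t+ p+ and n t p, are the double crossovers. Comparing them with the parentals, only the p allele has switched, so p is the middle locus and the order is n – p – t.
Crossovers in the n–p interval produce the single-crossover classes n t+ p and n+ t p+ (41 + 35 = 76) plus the double crossovers (17).
RF(n–p) = (76 + 17) / 503 = 93/503 = 0.1849 → 18.5 centimorgans.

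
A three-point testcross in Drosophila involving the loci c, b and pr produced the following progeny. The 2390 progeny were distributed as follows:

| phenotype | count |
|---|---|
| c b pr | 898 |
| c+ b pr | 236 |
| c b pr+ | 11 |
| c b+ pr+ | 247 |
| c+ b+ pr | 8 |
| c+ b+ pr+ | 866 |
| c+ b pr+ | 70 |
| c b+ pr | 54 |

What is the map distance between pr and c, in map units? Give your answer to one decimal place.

The two most frequent reciprocal classes, c+ b+ pr+ and c b pr, are the parental types, so the F1 was c+ b+ pr+ / c b pr.
The two rarest classes, c+ b+ pr and c b pr+, are the double crossovers. Comparing them with the parentals, only the pr allele has switched, so pr is the middle locus and the order is c – pr – b.
Crossovers in the c–pr interval produce the single-crossover classes c b+ pr+ and c+ b pr (247 + 236 = 483) plus the double crossovers (19).
RF(c–pr) = (483 + 19) / 2390 = 502/2390 = 0.2100 → 21.0 map units.

21.0 map units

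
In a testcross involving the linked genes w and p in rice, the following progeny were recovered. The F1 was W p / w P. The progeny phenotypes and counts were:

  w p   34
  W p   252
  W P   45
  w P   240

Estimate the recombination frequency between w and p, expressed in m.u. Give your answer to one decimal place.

The recombinant classes are W P and w p: 45 + 34 = 79.
Recombination frequency = 79/571 = 0.1384 ≈ 13.8%, i.e. 13.8 m.u.

13.8 m.u.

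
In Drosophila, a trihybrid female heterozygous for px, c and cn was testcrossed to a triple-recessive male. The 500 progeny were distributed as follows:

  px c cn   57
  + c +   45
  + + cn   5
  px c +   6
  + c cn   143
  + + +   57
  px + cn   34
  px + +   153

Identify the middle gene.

c

The two most frequent reciprocal classes, px + + and + c cn, are the parental types, so the F1 was px + + / + c cn.
The two rarest classes, px c + and + + cn, are the double crossovers. Comparing them with the parentals, only the c allele has switched, so c is the middle locus and the order is cn – c – px.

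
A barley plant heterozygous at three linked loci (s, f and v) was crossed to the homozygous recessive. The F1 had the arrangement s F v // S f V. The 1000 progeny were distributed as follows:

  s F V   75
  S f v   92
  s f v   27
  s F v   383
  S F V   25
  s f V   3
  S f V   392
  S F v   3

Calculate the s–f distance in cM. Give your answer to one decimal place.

The two rarest classes, S F v and s f V, are the double crossovers. Comparing them with the parentals, only the s allele has switched, so s is the middle locus and the order is f – s – v.
Crossovers in the f–s interval produce the single-crossover classes s f v and S F V (27 + 25 = 52) plus the double crossovers (6).
RF(f–s) = (52 + 6) / 1000 = 58/1000 = 0.0580 → 5.8 cM.

5.8 cM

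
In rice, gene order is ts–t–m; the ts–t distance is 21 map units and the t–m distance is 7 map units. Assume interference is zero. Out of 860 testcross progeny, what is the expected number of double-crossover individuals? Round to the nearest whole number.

13

Map distances give recombination frequencies of 0.210 and 0.070 for the two intervals.
With no interference, expected double-crossover frequency = 0.210 × 0.070 = 0.01470.
Expected number = 0.01470 × 860 = 12.64 ≈ 13.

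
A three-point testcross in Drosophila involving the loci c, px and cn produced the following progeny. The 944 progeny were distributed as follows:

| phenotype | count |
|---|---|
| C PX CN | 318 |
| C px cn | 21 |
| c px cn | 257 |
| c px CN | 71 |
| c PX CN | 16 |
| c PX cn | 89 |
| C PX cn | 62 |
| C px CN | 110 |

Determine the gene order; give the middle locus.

c

The two most frequent reciprocal classes, C PX CN and c px cn, are the parental types, so the F1 was C PX CN / c px cn.
The two rarest classes, c PX CN and C px cn, are the double crossovers. Comparing them with the parentals, only the c allele has switched, so c is the middle locus and the order is cn – c – px.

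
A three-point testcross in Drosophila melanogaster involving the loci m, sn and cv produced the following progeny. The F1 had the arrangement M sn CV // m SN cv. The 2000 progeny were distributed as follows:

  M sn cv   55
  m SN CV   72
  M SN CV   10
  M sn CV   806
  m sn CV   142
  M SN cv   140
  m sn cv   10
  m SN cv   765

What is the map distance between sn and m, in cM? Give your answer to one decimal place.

The two rarest classes, M SN CV and m sn cv, are the double crossovers. Comparing them with the parentals, only the sn allele has switched, so sn is the middle locus and the order is cv – sn – m.
Crossovers in the sn–m interval produce the single-crossover classes m sn CV and M SN cv (142 + 140 = 282) plus the double crossovers (20).
RF(sn–m) = (282 + 20) / 2000 = 302/2000 = 0.1510 → 15.1 cM.

15.1 cM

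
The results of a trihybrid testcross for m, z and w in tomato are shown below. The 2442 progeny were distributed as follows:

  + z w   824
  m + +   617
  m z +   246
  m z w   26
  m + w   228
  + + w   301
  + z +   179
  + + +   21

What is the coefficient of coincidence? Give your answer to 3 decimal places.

0.426

The two most frequent reciprocal classes, + z w and m + +, are the parental types, so the F1 was + z w / m + +.
The two rarest classes, m z w and + + +, are the double crossovers. Comparing them with the parentals, only the m allele has switched, so m is the middle locus and the order is z – m – w.
z–m: (547 + 47)/2442 = 0.2432; m–w: (407 + 47)/2442 = 0.1859.
Expected DCO frequency = 0.2432 × 0.1859 ≈ 0.04521; observed = 47/2442 ≈ 0.01925.
Coefficient of coincidence = 0.01925/0.04521 ≈ 0.426.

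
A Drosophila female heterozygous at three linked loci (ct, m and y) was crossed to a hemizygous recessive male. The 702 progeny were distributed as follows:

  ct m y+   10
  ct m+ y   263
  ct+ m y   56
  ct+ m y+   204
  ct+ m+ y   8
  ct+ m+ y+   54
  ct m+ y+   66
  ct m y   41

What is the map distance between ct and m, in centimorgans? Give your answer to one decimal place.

The two most frequent reciprocal classes, ct+ m y+ and ct m+ y, are the parental types, so the F1 was ct+ m y+ / ct m+ y.
The two rarest classes, ct m y+ and ct+ m+ y, are the double crossovers. Comparing them with the parentals, only the ct allele has switched, so ct is the middle locus and the order is y – ct – m.
Crossovers in the ct–m interval produce the single-crossover classes ct+ m+ y+ and ct m y (54 + 41 = 95) plus the double crossovers (18).
RF(ct–m) = (95 + 18) / 702 = 113/702 = 0.1610 → 16.1 centimorgans.

16.1 centimorgans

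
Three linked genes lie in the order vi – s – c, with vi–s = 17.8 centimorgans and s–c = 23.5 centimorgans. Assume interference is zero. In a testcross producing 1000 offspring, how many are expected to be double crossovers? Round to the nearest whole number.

Map distances give recombination frequencies of 0.178 and 0.235 for the two intervals.
With no interference, expected double-crossover frequency = 0.178 × 0.235 = 0.04183.
Expected number = 0.04183 × 1000 = 41.83 ≈ 42.

42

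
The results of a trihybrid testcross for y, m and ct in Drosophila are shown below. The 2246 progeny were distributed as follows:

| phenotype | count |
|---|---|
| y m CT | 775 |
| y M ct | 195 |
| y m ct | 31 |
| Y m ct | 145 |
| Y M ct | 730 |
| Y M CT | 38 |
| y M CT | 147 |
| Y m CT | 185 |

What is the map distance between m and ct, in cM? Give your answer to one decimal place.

16.1 cM

The two most frequent reciprocal classes, y m CT and Y M ct, are the parental types, so the F1 was y m CT / Y M ct.
The two rarest classes, y m ct and Y M CT, are the double crossovers. Comparing them with the parentals, only the ct allele has switched, so ct is the middle locus and the order is m – ct – y.
Crossovers in the m–ct interval produce the single-crossover classes y M CT and Y m ct (147 + 145 = 292) plus the double crossovers (69).
RF(m–ct) = (292 + 69) / 2246 = 361/2246 = 0.1607 → 16.1 cM.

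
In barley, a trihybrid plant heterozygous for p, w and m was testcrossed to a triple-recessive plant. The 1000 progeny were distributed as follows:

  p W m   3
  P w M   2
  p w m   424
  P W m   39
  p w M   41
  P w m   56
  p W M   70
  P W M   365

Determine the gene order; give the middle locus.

w

The two most frequent reciprocal classes, p w m and P W M, are the parental types, so the F1 was p w m / P W M.
The two rarest classes, p W m and P w M, are the double crossovers. Comparing them with the parentals, only the w allele has switched, so w is the middle locus and the order is m – w – p.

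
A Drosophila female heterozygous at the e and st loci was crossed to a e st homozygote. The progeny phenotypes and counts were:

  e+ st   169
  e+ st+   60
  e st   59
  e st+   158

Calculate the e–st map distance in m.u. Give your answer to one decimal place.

The two most frequent classes, e+ st (169) and e st+ (158), are the parental types, so the F1 was e+ st / e st+.
The recombinant classes are e+ st+ and e st: 60 + 59 = 119.
Recombination frequency = 119/446 = 0.2668 ≈ 26.7%, i.e. 26.7 m.u.

26.7 m.u.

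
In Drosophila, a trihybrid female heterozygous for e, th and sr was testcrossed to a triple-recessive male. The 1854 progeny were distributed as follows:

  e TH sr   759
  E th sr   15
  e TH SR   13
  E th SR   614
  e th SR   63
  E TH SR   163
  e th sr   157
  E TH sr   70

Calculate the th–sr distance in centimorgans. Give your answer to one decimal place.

The two most frequent reciprocal classes, e TH sr and E th SR, are the parental types, so the F1 was e TH sr / E th SR.
The two rarest classes, e TH SR and E th sr, are the double crossovers. Comparing them with the parentals, only the sr allele has switched, so sr is the middle locus and the order is e – sr – th.
Crossovers in the sr–th interval produce the single-crossover classes e th sr and E TH SR (157 + 163 = 320) plus the double crossovers (28).
RF(sr–th) = (320 + 28) / 1854 = 348/1854 = 0.1877 → 18.8 centimorgans.

18.8 centimorgans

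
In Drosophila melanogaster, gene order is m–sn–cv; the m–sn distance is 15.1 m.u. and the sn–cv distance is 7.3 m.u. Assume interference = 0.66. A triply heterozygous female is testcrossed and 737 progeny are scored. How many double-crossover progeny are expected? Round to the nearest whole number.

Map distances give recombination frequencies of 0.151 and 0.073 for the two intervals.
With interference 0.66 (so coincidence = 0.34), expected double-crossover frequency = 0.151 × 0.073 × 0.34 = 0.00375.
Expected number = 0.00375 × 737 = 2.76 ≈ 3.

3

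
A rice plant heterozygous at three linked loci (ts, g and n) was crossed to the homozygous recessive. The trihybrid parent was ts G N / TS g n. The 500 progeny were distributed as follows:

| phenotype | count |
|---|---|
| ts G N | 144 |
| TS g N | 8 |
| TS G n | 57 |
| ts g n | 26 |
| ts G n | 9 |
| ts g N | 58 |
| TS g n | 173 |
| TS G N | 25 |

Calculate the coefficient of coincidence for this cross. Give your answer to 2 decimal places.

The two rarest classes, ts G n and TS g N, are the double crossovers. Comparing them with the parentals, only the n allele has switched, so n is the middle locus and the order is g – n – ts.
g–n: (115 + 17)/500 = 0.2640; n–ts: (51 + 17)/500 = 0.1360.
Expected DCO frequency = 0.2640 × 0.1360 ≈ 0.03590; observed = 17/500 ≈ 0.03400.
Coefficient of coincidence = 0.03400/0.03590 ≈ 0.95.

0.95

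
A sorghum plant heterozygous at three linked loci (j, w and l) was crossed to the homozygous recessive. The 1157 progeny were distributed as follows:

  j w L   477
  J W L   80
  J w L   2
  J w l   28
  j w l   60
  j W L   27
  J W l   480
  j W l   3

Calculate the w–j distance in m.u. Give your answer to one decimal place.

5.2 m.u.

The two most frequent reciprocal classes, j w L and J W l, are the parental types, so the F1 was j w L / J W l.
The two rarest classes, J w L and j W l, are the double crossovers. Comparing them with the parentals, only the j allele has switched, so j is the middle locus and the order is l – j – w.
Crossovers in the j–w interval produce the single-crossover classes j W L and J w l (27 + 28 = 55) plus the double crossovers (5).
RF(j–w) = (55 + 5) / 1157 = 60/1157 = 0.0519 → 5.2 m.u.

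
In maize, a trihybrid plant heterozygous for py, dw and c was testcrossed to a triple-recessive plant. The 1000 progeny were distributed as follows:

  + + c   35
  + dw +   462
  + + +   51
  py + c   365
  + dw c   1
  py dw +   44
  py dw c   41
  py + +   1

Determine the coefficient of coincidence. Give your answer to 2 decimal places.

The two most frequent reciprocal classes, py + c and + dw +, are the parental types, so the F1 was py + c / + dw +.
The two rarest classes, py + + and + dw c, are the double crossovers. Comparing them with the parentals, only the c allele has switched, so c is the middle locus and the order is dw – c – py.
dw–c: (92 + 2)/1000 = 0.0940; c–py: (79 + 2)/1000 = 0.0810.
Expected DCO frequency = 0.0940 × 0.0810 ≈ 0.00761; observed = 2/1000 ≈ 0.00200.
Coefficient of coincidence = 0.00200/0.00761 ≈ 0.26.

0.26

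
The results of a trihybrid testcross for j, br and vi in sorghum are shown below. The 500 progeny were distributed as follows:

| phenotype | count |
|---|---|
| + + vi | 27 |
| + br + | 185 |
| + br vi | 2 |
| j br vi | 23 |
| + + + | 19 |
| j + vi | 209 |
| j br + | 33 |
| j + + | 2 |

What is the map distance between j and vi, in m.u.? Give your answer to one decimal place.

12.8 m.u.

The two most frequent reciprocal classes, j + vi and + br +, are the parental types, so the F1 was j + vi / + br +.
The two rarest classes, j + + and + br vi, are the double crossovers. Comparing them with the parentals, only the vi allele has switched, so vi is the middle locus and the order is j – vi – br.
Crossovers in the j–vi interval produce the single-crossover classes + + vi and j br + (27 + 33 = 60) plus the double crossovers (4).
RF(j–vi) = (60 + 4) / 500 = 64/500 = 0.1280 → 12.8 m.u.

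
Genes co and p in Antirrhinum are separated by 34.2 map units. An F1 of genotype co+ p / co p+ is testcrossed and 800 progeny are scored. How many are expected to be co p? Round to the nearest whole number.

A map distance of 34.2 map units corresponds to a recombination frequency of 0.342.
The F1 is co+ p / co p+, so co p is a recombinant gamete class with expected frequency r/2 = 0.342/2 = 0.1710.
Expected number = 0.1710 × 800 = 136.80 ≈ 137.

137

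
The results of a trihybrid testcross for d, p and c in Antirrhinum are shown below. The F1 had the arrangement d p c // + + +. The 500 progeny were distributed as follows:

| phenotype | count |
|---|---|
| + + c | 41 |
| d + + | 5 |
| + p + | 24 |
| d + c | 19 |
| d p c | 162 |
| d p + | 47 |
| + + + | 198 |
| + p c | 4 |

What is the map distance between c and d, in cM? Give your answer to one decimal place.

The two rarest classes, + p c and d + +, are the double crossovers. Comparing them with the parentals, only the d allele has switched, so d is the middle locus and the order is p – d – c.
Crossovers in the d–c interval produce the single-crossover classes d p + and + + c (47 + 41 = 88) plus the double crossovers (9).
RF(d–c) = (88 + 9) / 500 = 97/500 = 0.1940 → 19.4 cM.

19.4 cM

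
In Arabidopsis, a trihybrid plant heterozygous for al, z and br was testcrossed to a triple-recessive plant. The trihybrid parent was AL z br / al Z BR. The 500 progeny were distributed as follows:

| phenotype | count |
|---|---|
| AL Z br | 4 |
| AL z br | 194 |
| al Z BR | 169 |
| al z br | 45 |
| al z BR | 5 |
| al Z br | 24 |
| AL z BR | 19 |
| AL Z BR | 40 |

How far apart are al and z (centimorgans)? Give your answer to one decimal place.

18.8 centimorgans

The two rarest classes, AL Z br and al z BR, are the double crossovers. Comparing them with the parentals, only the z allele has switched, so z is the middle locus and the order is br – z – al.
Crossovers in the z–al interval produce the single-crossover classes al z br and AL Z BR (45 + 40 = 85) plus the double crossovers (9).
RF(z–al) = (85 + 9) / 500 = 94/500 = 0.1880 → 18.8 centimorgans.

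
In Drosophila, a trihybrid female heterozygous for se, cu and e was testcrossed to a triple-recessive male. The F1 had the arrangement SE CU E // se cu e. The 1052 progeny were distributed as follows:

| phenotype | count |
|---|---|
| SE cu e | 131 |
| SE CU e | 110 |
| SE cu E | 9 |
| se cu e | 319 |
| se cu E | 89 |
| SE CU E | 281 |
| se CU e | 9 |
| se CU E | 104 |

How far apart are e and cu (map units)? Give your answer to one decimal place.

20.6 map units

The two rarest classes, SE cu E and se CU e, are the double crossovers. Comparing them with the parentals, only the cu allele has switched, so cu is the middle locus and the order is e – cu – se.
Crossovers in the e–cu interval produce the single-crossover classes SE CU e and se cu E (110 + 89 = 199) plus the double crossovers (18).
RF(e–cu) = (199 + 18) / 1052 = 217/1052 = 0.2063 → 20.6 map units.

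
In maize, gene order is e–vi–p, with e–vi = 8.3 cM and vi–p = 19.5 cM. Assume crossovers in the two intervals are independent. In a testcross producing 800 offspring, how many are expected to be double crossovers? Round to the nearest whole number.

Map distances give recombination frequencies of 0.083 and 0.195 for the two intervals.
With no interference, expected double-crossover frequency = 0.083 × 0.195 = 0.01619.
Expected number = 0.01619 × 800 = 12.95 ≈ 13.

13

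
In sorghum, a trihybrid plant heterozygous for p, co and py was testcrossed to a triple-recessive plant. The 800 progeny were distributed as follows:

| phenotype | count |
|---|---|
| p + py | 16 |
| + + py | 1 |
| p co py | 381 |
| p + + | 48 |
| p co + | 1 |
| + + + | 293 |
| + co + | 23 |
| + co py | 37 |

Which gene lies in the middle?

py

The two most frequent reciprocal classes, p co py and + + +, are the parental types, so the F1 was p co py / + + +.
The two rarest classes, p co + and + + py, are the double crossovers. Comparing them with the parentals, only the py allele has switched, so py is the middle locus and the order is p – py – co.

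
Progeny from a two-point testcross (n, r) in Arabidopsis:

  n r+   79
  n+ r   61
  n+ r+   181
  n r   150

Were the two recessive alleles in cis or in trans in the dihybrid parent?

cis

The two most frequent classes are n+ r+ (181) and n r (150); these are the parental (non-recombinant) types.
So the F1 carried n+ r+ on one chromosome and n r on the other — the recessive alleles are on the same chromosome (cis / coupling).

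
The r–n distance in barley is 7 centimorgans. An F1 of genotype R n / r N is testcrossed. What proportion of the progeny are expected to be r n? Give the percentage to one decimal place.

A map distance of 7 centimorgans corresponds to a recombination frequency of 0.070.
The F1 is R n / r N, so r n is a recombinant gamete class with expected frequency r/2 = 0.070/2 = 0.0350.
That is 0.0350 = 3.5% of the progeny.

3.5%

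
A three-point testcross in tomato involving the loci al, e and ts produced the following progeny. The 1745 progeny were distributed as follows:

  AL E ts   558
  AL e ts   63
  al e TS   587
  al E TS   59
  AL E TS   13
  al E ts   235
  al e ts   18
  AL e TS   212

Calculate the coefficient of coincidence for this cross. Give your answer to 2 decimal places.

0.74

The two most frequent reciprocal classes, al e TS and AL E ts, are the parental types, so the F1 was al e TS / AL E ts.
The two rarest classes, al e ts and AL E TS, are the double crossovers. Comparing them with the parentals, only the ts allele has switched, so ts is the middle locus and the order is al – ts – e.
al–ts: (447 + 31)/1745 = 0.2739; ts–e: (122 + 31)/1745 = 0.0877.
Expected DCO frequency = 0.2739 × 0.0877 ≈ 0.02402; observed = 31/1745 ≈ 0.01777.
Coefficient of coincidence = 0.01777/0.02402 ≈ 0.74.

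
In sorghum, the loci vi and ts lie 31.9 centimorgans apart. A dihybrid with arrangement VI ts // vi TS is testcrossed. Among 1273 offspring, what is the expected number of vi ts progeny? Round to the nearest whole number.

A map distance of 31.9 centimorgans corresponds to a recombination frequency of 0.319.
The F1 is VI ts / vi TS, so vi ts is a recombinant gamete class with expected frequency r/2 = 0.319/2 = 0.1595.
Expected number = 0.1595 × 1273 = 203.04 ≈ 203.

203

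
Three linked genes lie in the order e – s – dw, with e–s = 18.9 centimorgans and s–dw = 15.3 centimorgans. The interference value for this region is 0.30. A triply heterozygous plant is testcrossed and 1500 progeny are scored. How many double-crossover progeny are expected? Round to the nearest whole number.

Map distances give recombination frequencies of 0.189 and 0.153 for the two intervals.
With interference 0.30 (so coincidence = 0.70), expected double-crossover frequency = 0.189 × 0.153 × 0.70 = 0.02024.
Expected number = 0.02024 × 1500 = 30.36 ≈ 30.

30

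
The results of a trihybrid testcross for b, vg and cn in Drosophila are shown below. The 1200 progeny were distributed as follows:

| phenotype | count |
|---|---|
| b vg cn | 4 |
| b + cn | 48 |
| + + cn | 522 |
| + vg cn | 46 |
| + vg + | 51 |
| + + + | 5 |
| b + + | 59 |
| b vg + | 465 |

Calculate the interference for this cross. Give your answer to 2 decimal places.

The two most frequent reciprocal classes, + + cn and b vg +, are the parental types, so the F1 was + + cn / b vg +.
The two rarest classes, + + + and b vg cn, are the double crossovers. Comparing them with the parentals, only the cn allele has switched, so cn is the middle locus and the order is vg – cn – b.
vg–cn: (105 + 9)/1200 = 0.0950; cn–b: (99 + 9)/1200 = 0.0900.
Expected DCO frequency = 0.0950 × 0.0900 ≈ 0.00855; observed = 9/1200 ≈ 0.00750.
Coefficient of coincidence = 0.00750/0.00855 ≈ 0.88; interference = 1 − 0.88 = 0.12.

0.12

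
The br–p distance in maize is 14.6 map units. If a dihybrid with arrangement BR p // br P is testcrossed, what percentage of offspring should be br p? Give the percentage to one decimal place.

A map distance of 14.6 map units corresponds to a recombination frequency of 0.146.
The F1 is BR p / br P, so br p is a recombinant gamete class with expected frequency r/2 = 0.146/2 = 0.0730.
That is 0.0730 = 7.3% of the progeny.

7.3%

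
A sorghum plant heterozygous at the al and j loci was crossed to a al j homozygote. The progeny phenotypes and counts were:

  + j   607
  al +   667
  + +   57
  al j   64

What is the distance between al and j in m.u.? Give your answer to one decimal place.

8.7 m.u.

The two most frequent classes, + j (607) and al + (667), are the parental types, so the F1 was + j / al +.
The recombinant classes are + + and al j: 57 + 64 = 121.
Recombination frequency = 121/1395 = 0.0867 ≈ 8.7%, i.e. 8.7 m.u.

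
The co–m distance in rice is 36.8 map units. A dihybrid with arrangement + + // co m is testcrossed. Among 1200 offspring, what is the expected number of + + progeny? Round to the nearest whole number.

A map distance of 36.8 map units corresponds to a recombination frequency of 0.368.
The F1 is + + / co m, so + + is a parental gamete class with expected frequency (1 − r)/2 = 0.632/2 = 0.3160.
Expected number = 0.3160 × 1200 = 379.20 ≈ 379.

379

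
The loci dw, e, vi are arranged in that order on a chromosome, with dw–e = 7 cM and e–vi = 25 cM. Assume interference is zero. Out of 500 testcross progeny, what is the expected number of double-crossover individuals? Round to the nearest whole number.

Map distances give recombination frequencies of 0.070 and 0.250 for the two intervals.
With no interference, expected double-crossover frequency = 0.070 × 0.250 = 0.01750.
Expected number = 0.01750 × 500 = 8.75 ≈ 9.

9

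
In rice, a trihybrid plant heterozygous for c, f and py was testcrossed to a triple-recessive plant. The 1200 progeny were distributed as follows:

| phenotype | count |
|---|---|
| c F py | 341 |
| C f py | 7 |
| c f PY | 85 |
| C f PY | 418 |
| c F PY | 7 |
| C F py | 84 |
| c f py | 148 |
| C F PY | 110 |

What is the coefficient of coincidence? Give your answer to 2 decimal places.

0.34

The two most frequent reciprocal classes, c F py and C f PY, are the parental types, so the F1 was c F py / C f PY.
The two rarest classes, c F PY and C f py, are the double crossovers. Comparing them with the parentals, only the py allele has switched, so py is the middle locus and the order is c – py – f.
c–py: (169 + 14)/1200 = 0.1525; py–f: (258 + 14)/1200 = 0.2267.
Expected DCO frequency = 0.1525 × 0.2267 ≈ 0.03457; observed = 14/1200 ≈ 0.01167.
Coefficient of coincidence = 0.01167/0.03457 ≈ 0.34.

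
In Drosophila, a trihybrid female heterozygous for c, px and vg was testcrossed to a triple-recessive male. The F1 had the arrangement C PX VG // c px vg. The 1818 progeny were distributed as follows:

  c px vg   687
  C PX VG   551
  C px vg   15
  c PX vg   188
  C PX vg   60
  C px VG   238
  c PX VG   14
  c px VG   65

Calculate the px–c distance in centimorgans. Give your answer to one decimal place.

The two rarest classes, c PX VG and C px vg, are the double crossovers. Comparing them with the parentals, only the c allele has switched, so c is the middle locus and the order is vg – c – px.
Crossovers in the c–px interval produce the single-crossover classes C px VG and c PX vg (238 + 188 = 426) plus the double crossovers (29).
RF(c–px) = (426 + 29) / 1818 = 455/1818 = 0.2503 → 25.0 centimorgans.

25.0 centimorgans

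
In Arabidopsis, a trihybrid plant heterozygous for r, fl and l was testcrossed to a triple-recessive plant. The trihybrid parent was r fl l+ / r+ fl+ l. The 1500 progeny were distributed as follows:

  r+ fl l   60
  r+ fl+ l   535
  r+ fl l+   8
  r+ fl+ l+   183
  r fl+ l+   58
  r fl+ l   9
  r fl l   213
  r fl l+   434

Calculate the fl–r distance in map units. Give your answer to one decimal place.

The two rarest classes, r+ fl l+ and r fl+ l, are the double crossovers. Comparing them with the parentals, only the r allele has switched, so r is the middle locus and the order is fl – r – l.
Crossovers in the fl–r interval produce the single-crossover classes r fl+ l+ and r+ fl l (58 + 60 = 118) plus the double crossovers (17).
RF(fl–r) = (118 + 17) / 1500 = 135/1500 = 0.0900 → 9.0 map units.

9.0 map units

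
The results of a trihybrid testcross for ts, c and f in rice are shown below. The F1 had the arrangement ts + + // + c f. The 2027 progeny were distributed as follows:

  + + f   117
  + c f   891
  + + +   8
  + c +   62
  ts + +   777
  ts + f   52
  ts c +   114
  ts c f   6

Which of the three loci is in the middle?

The two rarest classes, + + + and ts c f, are the double crossovers. Comparing them with the parentals, only the ts allele has switched, so ts is the middle locus and the order is c – ts – f.

ts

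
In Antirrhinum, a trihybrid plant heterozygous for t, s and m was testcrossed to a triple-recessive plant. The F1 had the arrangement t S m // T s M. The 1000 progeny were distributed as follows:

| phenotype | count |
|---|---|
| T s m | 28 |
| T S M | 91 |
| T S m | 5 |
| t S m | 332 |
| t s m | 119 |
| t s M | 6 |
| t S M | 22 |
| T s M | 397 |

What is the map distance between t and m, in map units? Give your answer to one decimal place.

The two rarest classes, T S m and t s M, are the double crossovers. Comparing them with the parentals, only the t allele has switched, so t is the middle locus and the order is m – t – s.
Crossovers in the m–t interval produce the single-crossover classes t S M and T s m (22 + 28 = 50) plus the double crossovers (11).
RF(m–t) = (50 + 11) / 1000 = 61/1000 = 0.0610 → 6.1 map units.

6.1 map units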